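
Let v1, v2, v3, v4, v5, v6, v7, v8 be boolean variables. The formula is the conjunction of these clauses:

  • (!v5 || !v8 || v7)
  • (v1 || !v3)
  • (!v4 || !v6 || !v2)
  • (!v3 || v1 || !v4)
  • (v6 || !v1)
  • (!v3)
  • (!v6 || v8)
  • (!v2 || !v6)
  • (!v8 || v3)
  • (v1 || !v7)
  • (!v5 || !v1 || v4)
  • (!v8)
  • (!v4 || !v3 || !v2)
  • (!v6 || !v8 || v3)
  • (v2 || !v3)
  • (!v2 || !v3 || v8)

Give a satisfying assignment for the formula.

Unit propagation: (!v3) forces v3 = False.
Unit propagation: (!v8) forces v8 = False.
The clause (!v6) is unit: v6 must be False.
The clause (!v1) is unit: v1 must be False.
(!v7) is a unit clause, so v7 = False.
v2, v4, v5 are now unconstrained; take v2 = True, v4 = False, v5 = True.
Every clause has at least one true literal under this assignment.

v1 = F  v2 = T  v3 = F  v4 = F  v5 = T  v6 = F  v7 = F  v8 = F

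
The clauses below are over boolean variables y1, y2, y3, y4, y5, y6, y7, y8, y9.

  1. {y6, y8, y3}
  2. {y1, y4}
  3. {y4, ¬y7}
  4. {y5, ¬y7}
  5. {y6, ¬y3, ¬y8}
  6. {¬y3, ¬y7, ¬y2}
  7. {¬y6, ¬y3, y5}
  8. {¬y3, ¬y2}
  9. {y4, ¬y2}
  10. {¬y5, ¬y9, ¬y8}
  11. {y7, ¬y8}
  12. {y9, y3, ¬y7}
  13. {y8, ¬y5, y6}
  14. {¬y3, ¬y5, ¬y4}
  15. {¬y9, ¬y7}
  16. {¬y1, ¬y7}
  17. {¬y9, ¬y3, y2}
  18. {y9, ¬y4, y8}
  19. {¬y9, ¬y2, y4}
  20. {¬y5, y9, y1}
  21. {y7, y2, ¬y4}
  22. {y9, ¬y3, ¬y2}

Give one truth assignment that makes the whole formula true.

Branch on y1: take y1 = False.
  then y4 is forced to True.
The remaining clauses are satisfied by y2 = True, y3 = False, y5 = True, y6 = True, y7 = False, y8 = False, y9 = True.
Every clause has at least one true literal under this assignment.

y1=False, y2=True, y3=False, y4=True, y5=True, y6=True, y7=False, y8=False, y9=True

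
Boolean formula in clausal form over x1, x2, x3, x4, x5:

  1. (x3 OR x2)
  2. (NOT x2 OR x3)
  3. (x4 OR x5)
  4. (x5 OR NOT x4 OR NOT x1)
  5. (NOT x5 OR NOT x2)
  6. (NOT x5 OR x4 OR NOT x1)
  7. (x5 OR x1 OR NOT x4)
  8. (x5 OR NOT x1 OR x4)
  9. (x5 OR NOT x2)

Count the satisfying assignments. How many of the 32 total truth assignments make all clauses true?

The models are:
  x1=0 x2=0 x3=1 x4=0 x5=1
  x1=0 x2=0 x3=1 x4=1 x5=1
  x1=1 x2=0 x3=1 x4=1 x5=1
Count: 3.

3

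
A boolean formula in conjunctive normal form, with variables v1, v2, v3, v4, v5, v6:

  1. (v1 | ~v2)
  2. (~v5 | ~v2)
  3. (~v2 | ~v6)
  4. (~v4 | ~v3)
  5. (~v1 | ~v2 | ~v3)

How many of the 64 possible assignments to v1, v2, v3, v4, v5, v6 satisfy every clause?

Case analysis on v2 and v1:
  v2=T, v1=T: remaining (v3,v4,v5,v6) ∈ {(F,F,F,F); (F,T,F,F)} — 2.
  v2=T, v1=F: a clause becomes empty — 0.
  v2=F, v1=T: v5, v6 free; 3 ways for (v3,v4) × 2^2 = 12.
  v2=F, v1=F: v5, v6 free; 3 ways for (v3,v4) × 2^2 = 12.
Total: 2 + 0 + 12 + 12 = 26.

26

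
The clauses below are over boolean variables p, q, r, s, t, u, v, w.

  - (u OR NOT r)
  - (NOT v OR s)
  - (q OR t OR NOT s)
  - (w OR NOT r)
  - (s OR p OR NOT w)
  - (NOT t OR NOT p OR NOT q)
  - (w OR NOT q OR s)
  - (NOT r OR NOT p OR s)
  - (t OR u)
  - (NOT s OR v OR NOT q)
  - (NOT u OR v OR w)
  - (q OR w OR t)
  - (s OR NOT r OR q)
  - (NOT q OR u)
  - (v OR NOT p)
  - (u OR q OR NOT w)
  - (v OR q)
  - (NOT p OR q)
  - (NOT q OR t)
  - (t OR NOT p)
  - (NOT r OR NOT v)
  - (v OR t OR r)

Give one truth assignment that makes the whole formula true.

p=0, q=0, r=0, s=1, t=1, u=0, v=1, w=0

Check each clause:
  1. (NOT r OR u) — NOT r is true.
  2. (s OR NOT v) — s is true.
  3. (NOT s OR t OR q) — t is true.
  4. (NOT r OR w) — NOT r is true.
  5. (NOT w OR p OR s) — NOT w is true.
  6. (NOT t OR NOT q OR NOT p) — NOT p is true.
  7. (NOT q OR w OR s) — s is true.
  8. (s OR NOT r OR NOT p) — s is true.
  9. (t OR u) — t is true.
  10. (NOT q OR NOT s OR v) — NOT q is true.
  11. (w OR NOT u OR v) — NOT u is true.
  12. (t OR w OR q) — t is true.
  13. (s OR NOT r OR q) — s is true.
  14. (u OR NOT q) — NOT q is true.
  15. (NOT p OR v) — NOT p is true.
  16. (q OR NOT w OR u) — NOT w is true.
  17. (q OR v) — v is true.
  18. (q OR NOT p) — NOT p is true.
  19. (t OR NOT q) — t is true.
  20. (NOT p OR t) — t is true.
  21. (NOT v OR NOT r) — NOT r is true.
  22. (r OR v OR t) — t is true.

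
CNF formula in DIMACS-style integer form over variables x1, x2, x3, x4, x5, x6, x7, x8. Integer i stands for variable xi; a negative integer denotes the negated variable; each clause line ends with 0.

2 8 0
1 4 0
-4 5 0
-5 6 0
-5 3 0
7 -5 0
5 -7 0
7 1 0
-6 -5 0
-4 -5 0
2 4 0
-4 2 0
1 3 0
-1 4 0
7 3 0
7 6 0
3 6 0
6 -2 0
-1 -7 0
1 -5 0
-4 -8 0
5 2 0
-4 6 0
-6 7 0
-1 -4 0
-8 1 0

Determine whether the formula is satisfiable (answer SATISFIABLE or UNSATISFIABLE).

x4 = True:
  propagation gives x5=True; an empty clause results — contradiction.
x4 = False:
  propagation gives x1=True; an empty clause results — contradiction.
Every branch closes, so no satisfying assignment exists.

UNSATISFIABLE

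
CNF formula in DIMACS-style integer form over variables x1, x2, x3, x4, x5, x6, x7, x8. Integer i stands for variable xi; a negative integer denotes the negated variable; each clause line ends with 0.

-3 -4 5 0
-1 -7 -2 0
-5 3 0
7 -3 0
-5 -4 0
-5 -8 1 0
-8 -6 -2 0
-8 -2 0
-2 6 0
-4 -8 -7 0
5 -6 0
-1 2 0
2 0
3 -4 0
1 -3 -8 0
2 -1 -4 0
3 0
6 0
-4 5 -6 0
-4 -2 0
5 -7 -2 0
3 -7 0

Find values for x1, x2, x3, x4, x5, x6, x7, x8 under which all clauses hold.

x1 = F, x2 = T, x3 = T, x4 = F, x5 = T, x6 = T, x7 = T, x8 = F

Check each clause:
  1. (!x3 || !x4 || x5) — !x4 is true.
  2. (!x1 || !x7 || !x2) — !x1 is true.
  3. (!x5 || x3) — x3 is true.
  4. (x7 || !x3) — x7 is true.
  5. (!x4 || !x5) — !x4 is true.
  6. (!x8 || !x5 || x1) — !x8 is true.
  7. (!x6 || !x8 || !x2) — !x8 is true.
  8. (!x2 || !x8) — !x8 is true.
  9. (!x2 || x6) — x6 is true.
  10. (!x7 || !x8 || !x4) — !x8 is true.
  11. (!x6 || x5) — x5 is true.
  12. (x2 || !x1) — x2 is true.
  13. (x2) — x2 is true.
  14. (x3 || !x4) — x3 is true.
  15. (!x3 || x1 || !x8) — !x8 is true.
  16. (!x4 || x2 || !x1) — x2 is true.
  17. (x3) — x3 is true.
  18. (x6) — x6 is true.
  19. (x5 || !x6 || !x4) — !x4 is true.
  20. (!x4 || !x2) — !x4 is true.
  21. (x5 || !x7 || !x2) — x5 is true.
  22. (!x7 || x3) — x3 is true.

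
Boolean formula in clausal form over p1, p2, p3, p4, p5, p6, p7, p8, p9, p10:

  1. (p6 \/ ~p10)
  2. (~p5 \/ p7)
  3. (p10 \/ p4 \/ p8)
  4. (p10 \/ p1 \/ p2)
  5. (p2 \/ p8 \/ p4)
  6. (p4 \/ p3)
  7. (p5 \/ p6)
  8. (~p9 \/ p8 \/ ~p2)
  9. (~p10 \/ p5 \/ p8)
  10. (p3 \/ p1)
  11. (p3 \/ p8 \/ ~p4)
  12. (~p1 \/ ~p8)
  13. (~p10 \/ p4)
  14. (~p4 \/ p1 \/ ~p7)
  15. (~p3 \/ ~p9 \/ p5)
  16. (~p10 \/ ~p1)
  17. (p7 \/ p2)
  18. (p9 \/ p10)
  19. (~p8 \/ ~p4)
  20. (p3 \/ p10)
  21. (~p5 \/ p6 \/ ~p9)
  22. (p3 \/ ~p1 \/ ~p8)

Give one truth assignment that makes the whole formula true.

p1=False, p2=True, p3=True, p4=False, p5=True, p6=True, p7=True, p8=True, p9=True, p10=False

Check each clause:
  1. (~p10 \/ p6) — p6 is true.
  2. (p7 \/ ~p5) — p7 is true.
  3. (p8 \/ p10 \/ p4) — p8 is true.
  4. (p1 \/ p2 \/ p10) — p2 is true.
  5. (p8 \/ p4 \/ p2) — p8 is true.
  6. (p3 \/ p4) — p3 is true.
  7. (p6 \/ p5) — p5 is true.
  8. (~p2 \/ ~p9 \/ p8) — p8 is true.
  9. (~p10 \/ p5 \/ p8) — p8 is true.
  10. (p1 \/ p3) — p3 is true.
  11. (p3 \/ p8 \/ ~p4) — p8 is true.
  12. (~p1 \/ ~p8) — ~p1 is true.
  13. (~p10 \/ p4) — ~p10 is true.
  14. (~p4 \/ p1 \/ ~p7) — ~p4 is true.
  15. (~p9 \/ p5 \/ ~p3) — p5 is true.
  16. (~p1 \/ ~p10) — ~p10 is true.
  17. (p7 \/ p2) — p2 is true.
  18. (p10 \/ p9) — p9 is true.
  19. (~p4 \/ ~p8) — ~p4 is true.
  20. (p10 \/ p3) — p3 is true.
  21. (~p9 \/ ~p5 \/ p6) — p6 is true.
  22. (p3 \/ ~p8 \/ ~p1) — p3 is true.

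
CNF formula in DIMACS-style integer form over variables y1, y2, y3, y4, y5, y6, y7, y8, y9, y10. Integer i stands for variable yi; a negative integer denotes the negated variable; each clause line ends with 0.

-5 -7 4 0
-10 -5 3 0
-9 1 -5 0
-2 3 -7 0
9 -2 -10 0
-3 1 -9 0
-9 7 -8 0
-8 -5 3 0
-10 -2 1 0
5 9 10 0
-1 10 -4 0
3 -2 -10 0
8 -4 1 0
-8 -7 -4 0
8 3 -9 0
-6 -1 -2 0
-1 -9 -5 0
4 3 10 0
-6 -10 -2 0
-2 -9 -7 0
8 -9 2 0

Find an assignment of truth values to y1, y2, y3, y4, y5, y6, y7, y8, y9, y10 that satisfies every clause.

y6 occurs only negated in the remaining clauses — set y6 = False.
Try y1 = True.
Branch on y2: take y2 = False.
Branch on y3: take y3 = False.
The remaining clauses are satisfied by y4 = True, y5 = False, y7 = False, y8 = True, y9 = False, y10 = True.
Check each clause:
  1. (~y5 \/ y4 \/ ~y7) — ~y7 is true.
  2. (~y5 \/ ~y10 \/ y3) — ~y5 is true.
  3. (y1 \/ ~y5 \/ ~y9) — y1 is true.
  4. (~y2 \/ ~y7 \/ y3) — ~y7 is true.
  5. (~y2 \/ y9 \/ ~y10) — ~y2 is true.
  6. (~y3 \/ ~y9 \/ y1) — y1 is true.
  7. (~y9 \/ ~y8 \/ y7) — ~y9 is true.
  8. (y3 \/ ~y5 \/ ~y8) — ~y5 is true.
  9. (y1 \/ ~y2 \/ ~y10) — y1 is true.
  10. (y9 \/ y10 \/ y5) — y10 is true.
  11. (y10 \/ ~y4 \/ ~y1) — y10 is true.
  12. (~y10 \/ ~y2 \/ y3) — ~y2 is true.
  13. (y1 \/ ~y4 \/ y8) — y8 is true.
  14. (~y4 \/ ~y7 \/ ~y8) — ~y7 is true.
  15. (y3 \/ ~y9 \/ y8) — y8 is true.
  16. (~y1 \/ ~y2 \/ ~y6) — ~y6 is true.
  17. (~y9 \/ ~y5 \/ ~y1) — ~y5 is true.
  18. (y3 \/ y4 \/ y10) — y10 is true.
  19. (~y2 \/ ~y10 \/ ~y6) — ~y6 is true.
  20. (~y9 \/ ~y2 \/ ~y7) — ~y7 is true.
  21. (y8 \/ ~y9 \/ y2) — y8 is true.

y1 = T, y2 = F, y3 = F, y4 = T, y5 = F, y6 = F, y7 = F, y8 = T, y9 = F, y10 = T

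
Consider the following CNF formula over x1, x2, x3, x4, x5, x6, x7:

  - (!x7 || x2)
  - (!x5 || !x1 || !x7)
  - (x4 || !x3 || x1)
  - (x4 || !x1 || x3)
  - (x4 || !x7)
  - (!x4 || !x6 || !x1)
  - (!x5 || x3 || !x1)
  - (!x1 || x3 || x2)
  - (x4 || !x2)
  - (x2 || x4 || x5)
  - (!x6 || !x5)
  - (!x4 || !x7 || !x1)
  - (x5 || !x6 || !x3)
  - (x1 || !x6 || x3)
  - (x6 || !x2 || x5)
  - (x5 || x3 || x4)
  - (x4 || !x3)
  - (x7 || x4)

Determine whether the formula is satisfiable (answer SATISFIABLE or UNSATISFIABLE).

SATISFIABLE

Try x1 = False.
Branch on x2: take x2 = False.
  then x7 is forced to False.
  then x4 is forced to True.
The remaining clauses are satisfied by x3 = False, x5 = False, x6 = False.
Every clause has at least one true literal under this assignment.
So x1=False, x2=False, x3=False, x4=True, x5=False, x6=False, x7=False is a satisfying assignment.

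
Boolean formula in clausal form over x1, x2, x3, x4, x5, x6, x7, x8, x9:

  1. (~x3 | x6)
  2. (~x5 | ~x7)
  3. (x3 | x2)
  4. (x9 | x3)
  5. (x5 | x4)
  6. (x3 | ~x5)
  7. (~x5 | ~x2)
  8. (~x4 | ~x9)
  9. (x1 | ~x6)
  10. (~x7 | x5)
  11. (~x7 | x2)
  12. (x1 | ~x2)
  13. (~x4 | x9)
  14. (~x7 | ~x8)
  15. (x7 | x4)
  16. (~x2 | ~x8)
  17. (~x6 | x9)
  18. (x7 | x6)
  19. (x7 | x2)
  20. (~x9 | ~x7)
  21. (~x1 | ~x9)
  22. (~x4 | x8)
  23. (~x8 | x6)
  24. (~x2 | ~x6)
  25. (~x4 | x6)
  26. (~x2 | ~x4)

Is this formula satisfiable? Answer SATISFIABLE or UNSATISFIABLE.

x2 = True:
  propagation gives x5=False, x4=True; an empty clause results — contradiction.
x2 = False:
  propagation gives x3=True, x6=True, x1=True, x7=False; an empty clause results — contradiction.
Every branch closes, so no satisfying assignment exists.

UNSATISFIABLE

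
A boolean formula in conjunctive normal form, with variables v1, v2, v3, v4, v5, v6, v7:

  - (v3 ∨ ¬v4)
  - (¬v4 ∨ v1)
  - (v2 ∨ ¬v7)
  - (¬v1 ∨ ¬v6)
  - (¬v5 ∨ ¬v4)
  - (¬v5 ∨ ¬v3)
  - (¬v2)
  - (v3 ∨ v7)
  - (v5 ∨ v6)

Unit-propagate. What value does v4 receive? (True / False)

Unit clause (¬v2) sets v2 = False.
From (¬v7 ∨ v2) and v2 = False: v7 = False.
In (v7 ∨ v3), v7 is now false; v3 must hold, so v3 = True.
(¬v5 ∨ ¬v3) with v3 = True leaves only ¬v5, so v5 = False.
(v6 ∨ v5) with v5 = False leaves only v6, so v6 = True.
(¬v6 ∨ ¬v1): since v6 = True, the clause reduces to (¬v1). v1 = False.
From (v1 ∨ ¬v4) and v1 = False: v4 = False.

False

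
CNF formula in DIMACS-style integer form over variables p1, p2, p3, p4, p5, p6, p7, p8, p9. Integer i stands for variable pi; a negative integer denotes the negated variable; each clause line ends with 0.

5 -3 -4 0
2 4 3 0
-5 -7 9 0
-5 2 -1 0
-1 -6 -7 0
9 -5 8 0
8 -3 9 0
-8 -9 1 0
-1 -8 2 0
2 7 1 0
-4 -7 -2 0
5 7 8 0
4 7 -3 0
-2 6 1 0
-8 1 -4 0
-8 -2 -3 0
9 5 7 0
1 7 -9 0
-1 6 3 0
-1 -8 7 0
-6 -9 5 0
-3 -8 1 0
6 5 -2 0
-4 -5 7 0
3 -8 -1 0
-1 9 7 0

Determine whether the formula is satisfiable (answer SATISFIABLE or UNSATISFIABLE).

Branch on p1: take p1 = False.
Try p2 = True.
  then p6 is forced to True.
For the remaining variables, p3 = False, p4 = False, p5 = True, p7 = False, p8 = True, p9 = False works.
Every clause has at least one true literal under this assignment.
So p1 = 0, p2 = 1, p3 = 0, p4 = 0, p5 = 1, p6 = 1, p7 = 0, p8 = 1, p9 = 0 is a satisfying assignment.

SATISFIABLE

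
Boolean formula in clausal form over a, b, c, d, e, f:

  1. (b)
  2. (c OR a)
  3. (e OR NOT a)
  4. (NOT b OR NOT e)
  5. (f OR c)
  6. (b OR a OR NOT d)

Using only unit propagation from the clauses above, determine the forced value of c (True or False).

True

Unit clause (b) sets b = True.
(NOT b OR NOT e): since b = True, the clause reduces to (NOT e). e = False.
(NOT a OR e): since e = False, the clause reduces to (NOT a). a = False.
In (a OR c), a is now false; c must hold, so c = True.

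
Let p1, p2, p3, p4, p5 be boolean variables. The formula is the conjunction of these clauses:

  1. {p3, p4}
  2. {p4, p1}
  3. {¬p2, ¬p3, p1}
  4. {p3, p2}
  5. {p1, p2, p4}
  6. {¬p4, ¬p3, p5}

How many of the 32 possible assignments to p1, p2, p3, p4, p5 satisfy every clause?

Split on p3, then p4.
  p3=1, p4=1: remaining (p1,p2,p5) ∈ {(0,0,1); (1,0,1); (1,1,1)} — 3.
  p3=1, p4=0: remaining (p1,p2,p5) ∈ {(1,0,0); (1,0,1); (1,1,0); (1,1,1)} — 4.
  p3=0, p4=1: remaining (p1,p2,p5) ∈ {(0,1,0); (0,1,1); (1,1,0); (1,1,1)} — 4.
  p3=0, p4=0: a clause becomes empty — 0.
Total: 3 + 4 + 4 + 0 = 11.

11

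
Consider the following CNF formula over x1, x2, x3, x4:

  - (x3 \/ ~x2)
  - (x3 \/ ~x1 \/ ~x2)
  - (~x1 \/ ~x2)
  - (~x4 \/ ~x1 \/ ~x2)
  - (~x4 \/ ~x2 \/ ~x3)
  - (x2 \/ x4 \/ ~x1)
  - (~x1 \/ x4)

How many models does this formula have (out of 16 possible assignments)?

Split on x2, then x1.
  x2=1, x1=1: a clause becomes empty — 0.
  x2=1, x1=0: remaining (x3,x4) ∈ {(1,0)} — 1.
  x2=0, x1=1: remaining (x3,x4) ∈ {(0,1); (1,1)} — 2.
  x2=0, x1=0: remaining (x3,x4) ∈ {(0,0); (0,1); (1,0); (1,1)} — 4.
Total: 0 + 1 + 2 + 4 = 7.

7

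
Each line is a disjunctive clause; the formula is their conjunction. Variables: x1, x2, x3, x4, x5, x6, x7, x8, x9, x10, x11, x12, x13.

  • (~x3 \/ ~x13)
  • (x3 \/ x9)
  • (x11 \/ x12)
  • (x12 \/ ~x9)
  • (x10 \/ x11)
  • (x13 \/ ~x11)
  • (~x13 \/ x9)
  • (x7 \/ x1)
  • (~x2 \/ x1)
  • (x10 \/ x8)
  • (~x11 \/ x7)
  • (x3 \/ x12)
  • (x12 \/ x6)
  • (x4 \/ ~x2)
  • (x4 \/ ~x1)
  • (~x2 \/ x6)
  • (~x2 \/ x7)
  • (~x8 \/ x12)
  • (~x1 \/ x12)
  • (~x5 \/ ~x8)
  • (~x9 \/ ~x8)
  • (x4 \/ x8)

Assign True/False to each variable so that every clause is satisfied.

x2 occurs only negated in the remaining clauses — set x2 = False.
x4 occurs only positively in the remaining clauses — set x4 = True.
Try x1 = True.
  then x12 is forced to True.
For the remaining variables, x3 = True, x5 = True, x6 = False, x7 = False, x8 = False, x9 = False, x10 = True, x11 = False, x13 = False works.
Every clause has at least one true literal under this assignment.

x1=T  x2=F  x3=T  x4=T  x5=T  x6=F  x7=F  x8=F  x9=F  x10=T  x11=F  x12=T  x13=F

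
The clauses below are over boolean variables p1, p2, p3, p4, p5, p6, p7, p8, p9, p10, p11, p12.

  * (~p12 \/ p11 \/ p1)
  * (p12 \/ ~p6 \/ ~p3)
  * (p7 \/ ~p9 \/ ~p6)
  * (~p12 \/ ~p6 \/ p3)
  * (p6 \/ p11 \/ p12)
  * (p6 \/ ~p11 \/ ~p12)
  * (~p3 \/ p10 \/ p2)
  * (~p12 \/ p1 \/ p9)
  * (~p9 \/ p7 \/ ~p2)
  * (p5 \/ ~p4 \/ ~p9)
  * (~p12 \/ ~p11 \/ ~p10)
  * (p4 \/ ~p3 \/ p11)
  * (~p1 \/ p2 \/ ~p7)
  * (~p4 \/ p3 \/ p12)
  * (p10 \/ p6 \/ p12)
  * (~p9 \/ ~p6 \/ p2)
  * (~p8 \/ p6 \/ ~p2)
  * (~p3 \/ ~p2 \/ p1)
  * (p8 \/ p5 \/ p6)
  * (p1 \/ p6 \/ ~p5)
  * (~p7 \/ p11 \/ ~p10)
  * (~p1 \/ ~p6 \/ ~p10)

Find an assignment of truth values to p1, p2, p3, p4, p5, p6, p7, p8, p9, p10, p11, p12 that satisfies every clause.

Branch on p1: take p1 = True.
Branch on p2: take p2 = True.
Branch on p3: take p3 = False.
For the remaining variables, p4 = False, p5 = True, p6 = True, p7 = True, p8 = False, p9 = True, p10 = False, p11 = True, p12 = False works.

p1 = 1, p2 = 1, p3 = 0, p4 = 0, p5 = 1, p6 = 1, p7 = 1, p8 = 0, p9 = 1, p10 = 0, p11 = 1, p12 = 0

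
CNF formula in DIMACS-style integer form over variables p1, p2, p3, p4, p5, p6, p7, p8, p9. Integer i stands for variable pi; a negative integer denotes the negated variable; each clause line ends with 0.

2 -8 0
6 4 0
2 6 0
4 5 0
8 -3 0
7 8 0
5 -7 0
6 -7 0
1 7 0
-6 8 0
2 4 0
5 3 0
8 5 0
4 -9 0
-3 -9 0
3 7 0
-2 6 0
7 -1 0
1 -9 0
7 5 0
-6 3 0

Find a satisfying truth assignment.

p4 occurs only positively in the remaining clauses — set p4 = True.
p5 occurs only positively in the remaining clauses — set p5 = True.
Branch on p1: take p1 = False.
  then p7 is forced to True.
  then p6 is forced to True.
  then p8 is forced to True.
  then p2 is forced to True.
  then p9 is forced to False.
  then p3 is forced to True.

p1=False, p2=True, p3=True, p4=True, p5=True, p6=True, p7=True, p8=True, p9=False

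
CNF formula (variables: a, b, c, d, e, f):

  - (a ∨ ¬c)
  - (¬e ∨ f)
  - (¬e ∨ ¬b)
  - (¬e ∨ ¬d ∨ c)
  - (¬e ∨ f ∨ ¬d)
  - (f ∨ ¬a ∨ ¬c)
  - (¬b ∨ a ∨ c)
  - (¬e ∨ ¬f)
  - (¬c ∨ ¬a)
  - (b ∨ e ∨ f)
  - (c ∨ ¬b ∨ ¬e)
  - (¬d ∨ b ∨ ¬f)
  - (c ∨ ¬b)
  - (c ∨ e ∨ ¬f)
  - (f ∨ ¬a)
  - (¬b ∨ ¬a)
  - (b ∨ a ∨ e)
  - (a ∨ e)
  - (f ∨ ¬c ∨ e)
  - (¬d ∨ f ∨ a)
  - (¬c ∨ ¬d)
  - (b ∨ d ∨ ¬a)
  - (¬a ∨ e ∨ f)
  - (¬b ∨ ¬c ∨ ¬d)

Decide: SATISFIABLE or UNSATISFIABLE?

e = True:
  propagation gives f=True; an empty clause results — contradiction.
e = False:
  propagation gives a=True, c=False, b=False, f=True; an empty clause results — contradiction.
Every branch closes, so no satisfying assignment exists.

UNSATISFIABLE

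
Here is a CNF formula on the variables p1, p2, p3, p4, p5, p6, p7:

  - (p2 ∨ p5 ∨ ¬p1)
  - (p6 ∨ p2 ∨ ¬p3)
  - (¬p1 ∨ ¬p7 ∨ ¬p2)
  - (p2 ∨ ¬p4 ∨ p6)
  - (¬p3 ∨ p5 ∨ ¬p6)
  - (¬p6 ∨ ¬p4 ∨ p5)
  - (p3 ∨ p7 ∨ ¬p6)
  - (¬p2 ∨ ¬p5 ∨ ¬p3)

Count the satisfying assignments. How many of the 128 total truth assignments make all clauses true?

40

Case analysis on p2 and p6:
  p2=T, p6=T: remaining (p1,p3,p4,p5,p7) ∈ {(F,F,F,F,T); (F,F,F,T,T); (F,F,T,T,T)} — 3.
  p2=T, p6=F: p4 free; 9 ways for (p1,p3,p5,p7) × 2^1 = 18.
  p2=F, p6=T: 13 of the 32 assignments to (p1,p3,p4,p5,p7) work.
  p2=F, p6=F: p7 free; 3 ways for (p1,p3,p4,p5) × 2^1 = 6.
Total: 3 + 18 + 13 + 6 = 40.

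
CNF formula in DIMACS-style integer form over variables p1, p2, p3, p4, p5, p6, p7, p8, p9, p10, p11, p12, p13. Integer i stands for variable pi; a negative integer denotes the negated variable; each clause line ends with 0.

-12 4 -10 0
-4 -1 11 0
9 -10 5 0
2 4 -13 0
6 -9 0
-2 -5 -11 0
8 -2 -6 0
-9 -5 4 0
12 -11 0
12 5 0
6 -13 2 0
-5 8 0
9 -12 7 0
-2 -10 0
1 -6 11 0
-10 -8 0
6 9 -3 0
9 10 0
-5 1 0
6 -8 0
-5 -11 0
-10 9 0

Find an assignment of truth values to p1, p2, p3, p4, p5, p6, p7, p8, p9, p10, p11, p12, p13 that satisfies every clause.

p1 = False, p2 = True, p3 = False, p4 = False, p5 = False, p6 = True, p7 = True, p8 = True, p9 = True, p10 = False, p11 = True, p12 = True, p13 = True

Check each clause:
  1. (¬p12 ∨ p4 ∨ ¬p10) — ¬p10 is true.
  2. (p11 ∨ ¬p4 ∨ ¬p1) — p11 is true.
  3. (p5 ∨ ¬p10 ∨ p9) — p9 is true.
  4. (p2 ∨ p4 ∨ ¬p13) — p2 is true.
  5. (p6 ∨ ¬p9) — p6 is true.
  6. (¬p5 ∨ ¬p11 ∨ ¬p2) — ¬p5 is true.
  7. (¬p2 ∨ p8 ∨ ¬p6) — p8 is true.
  8. (¬p9 ∨ p4 ∨ ¬p5) — ¬p5 is true.
  9. (¬p11 ∨ p12) — p12 is true.
  10. (p5 ∨ p12) — p12 is true.
  11. (p2 ∨ p6 ∨ ¬p13) — p2 is true.
  12. (p8 ∨ ¬p5) — p8 is true.
  13. (¬p12 ∨ p9 ∨ p7) — p9 is true.
  14. (¬p2 ∨ ¬p10) — ¬p10 is true.
  15. (p11 ∨ p1 ∨ ¬p6) — p11 is true.
  16. (¬p8 ∨ ¬p10) — ¬p10 is true.
  17. (¬p3 ∨ p9 ∨ p6) — p9 is true.
  18. (p9 ∨ p10) — p9 is true.
  19. (p1 ∨ ¬p5) — ¬p5 is true.
  20. (¬p8 ∨ p6) — p6 is true.
  21. (¬p5 ∨ ¬p11) — ¬p5 is true.
  22. (p9 ∨ ¬p10) — p9 is true.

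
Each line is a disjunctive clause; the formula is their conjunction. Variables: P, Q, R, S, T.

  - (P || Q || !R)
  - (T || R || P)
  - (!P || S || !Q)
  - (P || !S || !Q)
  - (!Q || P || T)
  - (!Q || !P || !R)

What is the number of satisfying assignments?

Case analysis on P and Q:
  P=1, Q=1: remaining (R,S,T) ∈ {(0,1,0); (0,1,1)} — 2.
  P=1, Q=0: R, S, T free → 2^3 = 8.
  P=0, Q=1: remaining (R,S,T) ∈ {(0,0,1); (1,0,1)} — 2.
  P=0, Q=0: remaining (R,S,T) ∈ {(0,0,1); (0,1,1)} — 2.
Total: 2 + 8 + 2 + 2 = 14.

14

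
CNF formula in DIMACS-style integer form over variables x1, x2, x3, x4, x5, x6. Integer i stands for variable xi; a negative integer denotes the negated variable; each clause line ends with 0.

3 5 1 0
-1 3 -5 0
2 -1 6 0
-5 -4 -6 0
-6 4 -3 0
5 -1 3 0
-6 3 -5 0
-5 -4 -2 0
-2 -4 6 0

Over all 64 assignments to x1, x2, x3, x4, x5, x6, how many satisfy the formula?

15

Split on x5, then x3.
  x5=1, x3=1: remaining (x1,x2,x4,x6) ∈ {(0,0,0,0); (0,0,1,0); (0,1,0,0); (1,1,0,0)} — 4.
  x5=1, x3=0: remaining (x1,x2,x4,x6) ∈ {(0,0,0,0); (0,0,1,0); (0,1,0,0)} — 3.
  x5=0, x3=1: 8 of the 16 assignments to (x1,x2,x4,x6) work.
  x5=0, x3=0: a clause becomes empty — 0.
Total: 4 + 3 + 8 + 0 = 15.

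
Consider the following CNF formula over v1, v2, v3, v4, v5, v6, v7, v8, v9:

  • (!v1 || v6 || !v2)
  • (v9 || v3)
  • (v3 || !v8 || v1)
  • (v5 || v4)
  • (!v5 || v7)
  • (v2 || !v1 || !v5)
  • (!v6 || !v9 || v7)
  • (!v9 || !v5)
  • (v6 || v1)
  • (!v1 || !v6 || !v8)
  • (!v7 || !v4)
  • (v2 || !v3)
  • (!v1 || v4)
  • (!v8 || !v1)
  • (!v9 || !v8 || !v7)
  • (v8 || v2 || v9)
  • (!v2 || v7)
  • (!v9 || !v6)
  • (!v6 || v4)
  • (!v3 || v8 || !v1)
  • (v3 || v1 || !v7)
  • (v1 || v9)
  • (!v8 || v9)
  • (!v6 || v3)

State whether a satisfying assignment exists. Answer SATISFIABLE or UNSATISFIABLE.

SATISFIABLE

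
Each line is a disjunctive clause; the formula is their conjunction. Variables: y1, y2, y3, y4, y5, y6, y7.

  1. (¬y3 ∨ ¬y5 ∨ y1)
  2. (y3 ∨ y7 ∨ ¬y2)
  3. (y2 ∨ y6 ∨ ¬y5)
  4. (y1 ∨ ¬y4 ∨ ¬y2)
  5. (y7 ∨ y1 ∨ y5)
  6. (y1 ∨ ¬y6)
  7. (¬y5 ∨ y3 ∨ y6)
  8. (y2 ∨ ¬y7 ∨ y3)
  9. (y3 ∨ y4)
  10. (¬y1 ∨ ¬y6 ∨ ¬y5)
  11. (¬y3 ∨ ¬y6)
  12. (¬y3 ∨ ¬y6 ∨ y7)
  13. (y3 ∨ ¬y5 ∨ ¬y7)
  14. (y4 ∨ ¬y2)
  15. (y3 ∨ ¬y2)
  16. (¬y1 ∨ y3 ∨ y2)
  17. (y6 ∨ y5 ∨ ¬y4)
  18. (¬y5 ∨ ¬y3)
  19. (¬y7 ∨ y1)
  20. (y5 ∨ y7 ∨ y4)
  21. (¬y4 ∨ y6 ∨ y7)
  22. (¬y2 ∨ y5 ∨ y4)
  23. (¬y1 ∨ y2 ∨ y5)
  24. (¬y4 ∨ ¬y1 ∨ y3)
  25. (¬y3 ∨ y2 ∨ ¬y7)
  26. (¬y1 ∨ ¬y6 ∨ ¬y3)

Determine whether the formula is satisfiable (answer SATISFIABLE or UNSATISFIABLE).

UNSATISFIABLE

y3 = True:
  propagation gives y6=False, y5=False, y4=False, y2=False; an empty clause results — contradiction.
y3 = False:
  propagation gives y4=True, y2=False, y7=False, y1=False; an empty clause results — contradiction.
Every branch closes, so no satisfying assignment exists.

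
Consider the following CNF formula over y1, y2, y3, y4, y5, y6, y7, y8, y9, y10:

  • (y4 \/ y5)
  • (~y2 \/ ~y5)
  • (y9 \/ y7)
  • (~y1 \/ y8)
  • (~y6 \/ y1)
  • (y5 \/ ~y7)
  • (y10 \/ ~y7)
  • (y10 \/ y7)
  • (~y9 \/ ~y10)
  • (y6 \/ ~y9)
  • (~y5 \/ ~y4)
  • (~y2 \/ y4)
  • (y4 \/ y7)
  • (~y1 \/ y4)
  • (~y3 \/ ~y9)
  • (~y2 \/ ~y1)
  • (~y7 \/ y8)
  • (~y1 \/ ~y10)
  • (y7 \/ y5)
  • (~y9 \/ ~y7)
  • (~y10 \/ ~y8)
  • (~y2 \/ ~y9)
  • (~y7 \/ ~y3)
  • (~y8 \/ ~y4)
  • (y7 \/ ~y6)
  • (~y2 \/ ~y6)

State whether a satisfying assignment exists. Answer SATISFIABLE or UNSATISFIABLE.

UNSATISFIABLE

y7 = True:
  propagation gives y5=True, y2=False, y10=True, y9=False; an empty clause results — contradiction.
y7 = False:
  propagation gives y9=True, y10=True; an empty clause results — contradiction.
Every branch closes, so no satisfying assignment exists.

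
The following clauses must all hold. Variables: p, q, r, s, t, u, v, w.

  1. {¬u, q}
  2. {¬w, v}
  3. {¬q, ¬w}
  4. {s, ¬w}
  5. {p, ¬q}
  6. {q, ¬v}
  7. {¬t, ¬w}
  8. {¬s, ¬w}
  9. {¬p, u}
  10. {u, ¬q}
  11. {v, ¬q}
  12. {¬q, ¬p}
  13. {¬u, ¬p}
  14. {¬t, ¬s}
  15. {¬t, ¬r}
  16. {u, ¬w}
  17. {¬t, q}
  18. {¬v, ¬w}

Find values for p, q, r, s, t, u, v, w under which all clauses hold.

p = 0, q = 0, r = 1, s = 1, t = 0, u = 0, v = 0, w = 0

Check each clause:
  1. {¬u, q} — ¬u is true.
  2. {v, ¬w} — ¬w is true.
  3. {¬w, ¬q} — ¬w is true.
  4. {s, ¬w} — ¬w is true.
  5. {¬q, p} — ¬q is true.
  6. {q, ¬v} — ¬v is true.
  7. {¬w, ¬t} — ¬w is true.
  8. {¬w, ¬s} — ¬w is true.
  9. {¬p, u} — ¬p is true.
  10. {¬q, u} — ¬q is true.
  11. {¬q, v} — ¬q is true.
  12. {¬p, ¬q} — ¬q is true.
  13. {¬p, ¬u} — ¬u is true.
  14. {¬t, ¬s} — ¬t is true.
  15. {¬t, ¬r} — ¬t is true.
  16. {u, ¬w} — ¬w is true.
  17. {q, ¬t} — ¬t is true.
  18. {¬v, ¬w} — ¬w is true.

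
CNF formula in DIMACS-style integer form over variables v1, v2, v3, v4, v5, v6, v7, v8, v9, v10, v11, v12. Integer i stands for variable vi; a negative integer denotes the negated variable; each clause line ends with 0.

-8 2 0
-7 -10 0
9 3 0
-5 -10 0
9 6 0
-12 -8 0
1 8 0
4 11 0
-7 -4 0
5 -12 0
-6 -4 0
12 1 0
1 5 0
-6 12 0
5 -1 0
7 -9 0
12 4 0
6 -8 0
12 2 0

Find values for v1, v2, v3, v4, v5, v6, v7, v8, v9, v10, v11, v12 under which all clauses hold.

v1=True, v2=False, v3=True, v4=False, v5=True, v6=True, v7=False, v8=False, v9=False, v10=False, v11=True, v12=True

Check each clause:
  1. (v2 | ~v8) — ~v8 is true.
  2. (~v10 | ~v7) — ~v7 is true.
  3. (v9 | v3) — v3 is true.
  4. (~v5 | ~v10) — ~v10 is true.
  5. (v6 | v9) — v6 is true.
  6. (~v12 | ~v8) — ~v8 is true.
  7. (v8 | v1) — v1 is true.
  8. (v4 | v11) — v11 is true.
  9. (~v7 | ~v4) — ~v7 is true.
  10. (~v12 | v5) — v5 is true.
  11. (~v6 | ~v4) — ~v4 is true.
  12. (v12 | v1) — v1 is true.
  13. (v1 | v5) — v1 is true.
  14. (v12 | ~v6) — v12 is true.
  15. (~v1 | v5) — v5 is true.
  16. (v7 | ~v9) — ~v9 is true.
  17. (v4 | v12) — v12 is true.
  18. (~v8 | v6) — ~v8 is true.
  19. (v12 | v2) — v12 is true.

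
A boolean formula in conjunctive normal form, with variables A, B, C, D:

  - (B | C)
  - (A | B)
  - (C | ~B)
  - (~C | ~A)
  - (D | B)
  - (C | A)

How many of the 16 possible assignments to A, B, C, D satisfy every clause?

2

Satisfying assignments:
  A=0 B=1 C=1 D=0
  A=0 B=1 C=1 D=1
That's 2 in total.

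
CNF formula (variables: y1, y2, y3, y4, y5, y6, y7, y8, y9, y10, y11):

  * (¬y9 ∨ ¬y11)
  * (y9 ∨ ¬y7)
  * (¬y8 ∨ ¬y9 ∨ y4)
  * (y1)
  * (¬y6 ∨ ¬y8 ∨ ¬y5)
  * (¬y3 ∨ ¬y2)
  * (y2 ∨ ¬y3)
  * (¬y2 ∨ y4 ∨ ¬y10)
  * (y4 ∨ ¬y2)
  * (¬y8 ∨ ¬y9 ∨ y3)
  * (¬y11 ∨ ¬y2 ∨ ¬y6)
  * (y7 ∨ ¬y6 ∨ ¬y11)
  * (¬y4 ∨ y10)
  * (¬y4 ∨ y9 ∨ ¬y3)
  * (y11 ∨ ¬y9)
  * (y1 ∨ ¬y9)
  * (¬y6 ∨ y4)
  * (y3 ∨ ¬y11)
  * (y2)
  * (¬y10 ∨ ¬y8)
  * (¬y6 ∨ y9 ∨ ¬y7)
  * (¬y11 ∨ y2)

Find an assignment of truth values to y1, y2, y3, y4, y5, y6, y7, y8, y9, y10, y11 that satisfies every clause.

y1=T, y2=T, y3=F, y4=T, y5=F, y6=F, y7=F, y8=F, y9=F, y10=T, y11=F

(y1) is a unit clause, so y1 = True.
Unit propagation: (y2) forces y2 = True.
(¬y3) is a unit clause, so y3 = False.
The clause (y4) is unit: y4 must be True.
(y10) is a unit clause, so y10 = True.
The clause (¬y11) is unit: y11 must be False.
(¬y9) is a unit clause, so y9 = False.
Unit propagation: (¬y7) forces y7 = False.
(¬y8) is a unit clause, so y8 = False.
y5, y6 are now unconstrained; take y5 = False, y6 = False.
Every clause has at least one true literal under this assignment.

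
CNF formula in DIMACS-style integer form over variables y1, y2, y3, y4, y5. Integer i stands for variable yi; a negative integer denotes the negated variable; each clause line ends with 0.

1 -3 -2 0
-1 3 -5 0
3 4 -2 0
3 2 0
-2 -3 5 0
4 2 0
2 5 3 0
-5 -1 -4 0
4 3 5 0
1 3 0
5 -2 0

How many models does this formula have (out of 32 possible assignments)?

The models are:
  y1=F y2=F y3=T y4=T y5=F
  y1=F y2=F y3=T y4=T y5=T
  y1=T y2=F y3=T y4=T y5=F
  y1=T y2=T y3=T y4=F y5=T
Count: 4.

4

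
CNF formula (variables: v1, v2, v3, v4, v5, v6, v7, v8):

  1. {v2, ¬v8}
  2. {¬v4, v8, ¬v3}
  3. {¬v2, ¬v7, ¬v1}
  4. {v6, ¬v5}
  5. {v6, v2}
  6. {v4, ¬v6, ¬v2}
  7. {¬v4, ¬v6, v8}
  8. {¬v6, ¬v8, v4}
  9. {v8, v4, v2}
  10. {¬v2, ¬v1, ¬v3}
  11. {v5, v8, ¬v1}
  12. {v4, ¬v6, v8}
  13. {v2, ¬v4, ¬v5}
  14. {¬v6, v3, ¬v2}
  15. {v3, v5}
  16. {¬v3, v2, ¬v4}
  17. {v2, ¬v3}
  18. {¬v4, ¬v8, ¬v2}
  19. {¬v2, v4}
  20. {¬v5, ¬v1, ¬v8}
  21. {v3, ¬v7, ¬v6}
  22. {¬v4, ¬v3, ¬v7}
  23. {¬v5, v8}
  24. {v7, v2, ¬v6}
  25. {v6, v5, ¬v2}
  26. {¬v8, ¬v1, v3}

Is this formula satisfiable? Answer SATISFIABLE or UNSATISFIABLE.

UNSATISFIABLE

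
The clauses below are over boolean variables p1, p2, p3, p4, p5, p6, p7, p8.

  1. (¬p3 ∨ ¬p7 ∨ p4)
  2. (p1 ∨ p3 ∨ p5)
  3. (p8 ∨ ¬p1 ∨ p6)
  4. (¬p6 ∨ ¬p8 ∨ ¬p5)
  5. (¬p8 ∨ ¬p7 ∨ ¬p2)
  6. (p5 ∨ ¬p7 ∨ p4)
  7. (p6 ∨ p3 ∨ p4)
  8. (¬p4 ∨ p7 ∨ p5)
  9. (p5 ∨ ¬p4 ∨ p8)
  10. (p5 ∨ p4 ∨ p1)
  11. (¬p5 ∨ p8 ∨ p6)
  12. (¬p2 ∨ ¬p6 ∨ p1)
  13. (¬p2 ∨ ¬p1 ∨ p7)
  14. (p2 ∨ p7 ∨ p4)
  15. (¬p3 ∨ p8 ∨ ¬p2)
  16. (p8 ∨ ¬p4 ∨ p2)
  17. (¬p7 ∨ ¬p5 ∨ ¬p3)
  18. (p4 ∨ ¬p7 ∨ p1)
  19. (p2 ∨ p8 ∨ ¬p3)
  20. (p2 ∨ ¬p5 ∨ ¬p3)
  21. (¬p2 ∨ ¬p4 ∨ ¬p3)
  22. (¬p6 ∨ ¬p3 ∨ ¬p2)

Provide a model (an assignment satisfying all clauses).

p1=True, p2=False, p3=False, p4=True, p5=False, p6=True, p7=True, p8=True

Check each clause:
  1. (p4 ∨ ¬p7 ∨ ¬p3) — p4 is true.
  2. (p5 ∨ p1 ∨ p3) — p1 is true.
  3. (p6 ∨ ¬p1 ∨ p8) — p8 is true.
  4. (¬p6 ∨ ¬p5 ∨ ¬p8) — ¬p5 is true.
  5. (¬p2 ∨ ¬p8 ∨ ¬p7) — ¬p2 is true.
  6. (p5 ∨ ¬p7 ∨ p4) — p4 is true.
  7. (p6 ∨ p4 ∨ p3) — p4 is true.
  8. (p5 ∨ ¬p4 ∨ p7) — p7 is true.
  9. (p8 ∨ ¬p4 ∨ p5) — p8 is true.
  10. (p1 ∨ p4 ∨ p5) — p1 is true.
  11. (p8 ∨ ¬p5 ∨ p6) — p8 is true.
  12. (p1 ∨ ¬p6 ∨ ¬p2) — p1 is true.
  13. (¬p1 ∨ ¬p2 ∨ p7) — ¬p2 is true.
  14. (p4 ∨ p2 ∨ p7) — p4 is true.
  15. (p8 ∨ ¬p3 ∨ ¬p2) — p8 is true.
  16. (p8 ∨ ¬p4 ∨ p2) — p8 is true.
  17. (¬p7 ∨ ¬p5 ∨ ¬p3) — ¬p5 is true.
  18. (p1 ∨ ¬p7 ∨ p4) — p4 is true.
  19. (p8 ∨ ¬p3 ∨ p2) — p8 is true.
  20. (p2 ∨ ¬p3 ∨ ¬p5) — ¬p5 is true.
  21. (¬p2 ∨ ¬p4 ∨ ¬p3) — ¬p3 is true.
  22. (¬p2 ∨ ¬p6 ∨ ¬p3) — ¬p3 is true.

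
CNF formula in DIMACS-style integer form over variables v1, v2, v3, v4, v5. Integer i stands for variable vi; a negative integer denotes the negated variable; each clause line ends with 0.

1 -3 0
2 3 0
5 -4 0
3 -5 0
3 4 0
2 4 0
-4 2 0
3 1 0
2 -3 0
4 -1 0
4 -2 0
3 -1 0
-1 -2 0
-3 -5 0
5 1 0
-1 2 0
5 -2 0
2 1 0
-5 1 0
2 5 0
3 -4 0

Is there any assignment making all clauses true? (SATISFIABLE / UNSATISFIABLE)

UNSATISFIABLE

v2 = True:
  propagation gives v4=True, v5=True, v3=True; an empty clause results — contradiction.
v2 = False:
  propagation gives v3=True; an empty clause results — contradiction.
Every branch closes, so no satisfying assignment exists.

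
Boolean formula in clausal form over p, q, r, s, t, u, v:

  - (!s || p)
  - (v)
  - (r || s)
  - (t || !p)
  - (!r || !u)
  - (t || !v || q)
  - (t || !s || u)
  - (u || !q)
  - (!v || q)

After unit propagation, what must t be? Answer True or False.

True

Unit clause (v) sets v = True.
In (!v || q), !v is now false; q must hold, so q = True.
From (!q || u) and q = True: u = True.
From (!r || !u) and u = True: r = False.
(r || s): since r = False, the clause reduces to (s). s = True.
(p || !s) with s = True leaves only p, so p = True.
(!p || t) with p = True leaves only t, so t = True.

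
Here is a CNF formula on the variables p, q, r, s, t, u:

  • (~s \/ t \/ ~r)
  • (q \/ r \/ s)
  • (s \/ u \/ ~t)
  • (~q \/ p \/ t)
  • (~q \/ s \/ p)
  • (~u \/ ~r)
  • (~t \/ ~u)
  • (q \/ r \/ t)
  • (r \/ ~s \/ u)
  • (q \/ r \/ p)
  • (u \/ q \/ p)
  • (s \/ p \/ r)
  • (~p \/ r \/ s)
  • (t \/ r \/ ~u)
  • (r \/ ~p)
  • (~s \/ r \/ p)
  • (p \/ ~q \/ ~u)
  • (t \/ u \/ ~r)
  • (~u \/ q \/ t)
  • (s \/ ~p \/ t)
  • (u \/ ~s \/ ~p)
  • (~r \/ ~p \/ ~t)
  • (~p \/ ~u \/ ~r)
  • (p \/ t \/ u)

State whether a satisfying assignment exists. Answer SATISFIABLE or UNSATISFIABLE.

SATISFIABLE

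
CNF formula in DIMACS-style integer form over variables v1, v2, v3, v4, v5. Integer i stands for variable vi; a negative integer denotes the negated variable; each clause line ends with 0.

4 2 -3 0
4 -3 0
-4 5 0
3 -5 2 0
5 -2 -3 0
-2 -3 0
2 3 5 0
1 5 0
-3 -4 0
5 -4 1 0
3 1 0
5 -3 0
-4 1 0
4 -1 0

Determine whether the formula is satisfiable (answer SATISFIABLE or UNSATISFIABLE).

SATISFIABLE

Try v1 = True.
  then v4 is forced to True.
  then v5 is forced to True.
  then v3 is forced to False.
  then v2 is forced to True.
Every clause has at least one true literal under this assignment.
So v1 = True, v2 = True, v3 = False, v4 = True, v5 = True is a satisfying assignment.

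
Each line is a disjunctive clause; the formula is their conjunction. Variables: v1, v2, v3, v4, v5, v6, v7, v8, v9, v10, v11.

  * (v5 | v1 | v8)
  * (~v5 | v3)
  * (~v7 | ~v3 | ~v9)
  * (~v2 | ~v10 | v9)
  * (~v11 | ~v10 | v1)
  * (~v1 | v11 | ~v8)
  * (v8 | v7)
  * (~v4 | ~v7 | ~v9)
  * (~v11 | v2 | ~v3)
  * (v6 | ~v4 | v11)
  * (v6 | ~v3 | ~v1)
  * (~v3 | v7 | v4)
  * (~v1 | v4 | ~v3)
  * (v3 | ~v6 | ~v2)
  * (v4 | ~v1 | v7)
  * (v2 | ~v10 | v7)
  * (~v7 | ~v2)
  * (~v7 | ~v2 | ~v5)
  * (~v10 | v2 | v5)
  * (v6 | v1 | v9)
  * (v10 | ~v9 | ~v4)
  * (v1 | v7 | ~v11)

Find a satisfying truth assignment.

Set v1 = True and propagate.
The remaining clauses are satisfied by v2 = False, v3 = False, v4 = True, v5 = False, v6 = True, v7 = True, v8 = False, v9 = False, v10 = False, v11 = False.
Every clause has at least one true literal under this assignment.

v1 = T, v2 = F, v3 = F, v4 = T, v5 = F, v6 = T, v7 = T, v8 = F, v9 = F, v10 = F, v11 = F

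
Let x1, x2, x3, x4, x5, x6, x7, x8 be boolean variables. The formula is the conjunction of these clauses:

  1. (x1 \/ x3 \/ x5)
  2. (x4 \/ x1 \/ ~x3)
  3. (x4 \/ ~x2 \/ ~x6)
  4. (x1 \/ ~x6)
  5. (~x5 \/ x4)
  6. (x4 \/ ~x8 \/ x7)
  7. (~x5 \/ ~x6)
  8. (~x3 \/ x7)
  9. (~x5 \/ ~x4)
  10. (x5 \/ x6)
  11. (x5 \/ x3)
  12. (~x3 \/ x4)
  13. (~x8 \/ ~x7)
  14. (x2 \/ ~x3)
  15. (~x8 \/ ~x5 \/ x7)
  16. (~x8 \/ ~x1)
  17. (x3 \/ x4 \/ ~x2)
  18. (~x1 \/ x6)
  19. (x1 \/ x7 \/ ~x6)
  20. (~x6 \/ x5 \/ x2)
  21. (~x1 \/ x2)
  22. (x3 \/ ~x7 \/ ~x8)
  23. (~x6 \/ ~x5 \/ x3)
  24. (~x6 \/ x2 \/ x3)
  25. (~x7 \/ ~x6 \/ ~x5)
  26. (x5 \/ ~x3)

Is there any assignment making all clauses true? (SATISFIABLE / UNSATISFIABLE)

UNSATISFIABLE

x3 = True:
  propagation gives x7=True, x4=True, x5=False; an empty clause results — contradiction.
x3 = False:
  propagation gives x5=True, x4=True; an empty clause results — contradiction.
Every branch closes, so no satisfying assignment exists.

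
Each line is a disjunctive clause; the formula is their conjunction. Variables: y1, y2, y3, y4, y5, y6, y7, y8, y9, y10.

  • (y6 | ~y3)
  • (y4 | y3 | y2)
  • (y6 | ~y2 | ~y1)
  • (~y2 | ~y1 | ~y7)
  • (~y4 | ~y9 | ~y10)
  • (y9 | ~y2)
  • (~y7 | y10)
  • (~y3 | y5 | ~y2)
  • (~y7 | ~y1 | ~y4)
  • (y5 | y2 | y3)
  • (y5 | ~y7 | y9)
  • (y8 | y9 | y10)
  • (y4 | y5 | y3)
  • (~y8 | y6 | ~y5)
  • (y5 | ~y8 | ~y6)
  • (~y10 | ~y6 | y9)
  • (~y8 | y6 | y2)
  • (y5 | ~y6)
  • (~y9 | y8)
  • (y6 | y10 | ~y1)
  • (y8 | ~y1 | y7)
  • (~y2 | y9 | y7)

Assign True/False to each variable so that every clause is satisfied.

y1=False, y2=False, y3=False, y4=True, y5=True, y6=False, y7=True, y8=False, y9=False, y10=True

Check each clause:
  1. (~y3 | y6) — ~y3 is true.
  2. (y2 | y3 | y4) — y4 is true.
  3. (~y2 | y6 | ~y1) — ~y1 is true.
  4. (~y1 | ~y7 | ~y2) — ~y2 is true.
  5. (~y9 | ~y4 | ~y10) — ~y9 is true.
  6. (y9 | ~y2) — ~y2 is true.
  7. (y10 | ~y7) — y10 is true.
  8. (y5 | ~y2 | ~y3) — ~y3 is true.
  9. (~y4 | ~y7 | ~y1) — ~y1 is true.
  10. (y5 | y3 | y2) — y5 is true.
  11. (y9 | y5 | ~y7) — y5 is true.
  12. (y10 | y8 | y9) — y10 is true.
  13. (y4 | y3 | y5) — y4 is true.
  14. (~y5 | y6 | ~y8) — ~y8 is true.
  15. (y5 | ~y8 | ~y6) — ~y8 is true.
  16. (y9 | ~y10 | ~y6) — ~y6 is true.
  17. (~y8 | y6 | y2) — ~y8 is true.
  18. (y5 | ~y6) — ~y6 is true.
  19. (~y9 | y8) — ~y9 is true.
  20. (~y1 | y10 | y6) — y10 is true.
  21. (~y1 | y7 | y8) — ~y1 is true.
  22. (~y2 | y7 | y9) — ~y2 is true.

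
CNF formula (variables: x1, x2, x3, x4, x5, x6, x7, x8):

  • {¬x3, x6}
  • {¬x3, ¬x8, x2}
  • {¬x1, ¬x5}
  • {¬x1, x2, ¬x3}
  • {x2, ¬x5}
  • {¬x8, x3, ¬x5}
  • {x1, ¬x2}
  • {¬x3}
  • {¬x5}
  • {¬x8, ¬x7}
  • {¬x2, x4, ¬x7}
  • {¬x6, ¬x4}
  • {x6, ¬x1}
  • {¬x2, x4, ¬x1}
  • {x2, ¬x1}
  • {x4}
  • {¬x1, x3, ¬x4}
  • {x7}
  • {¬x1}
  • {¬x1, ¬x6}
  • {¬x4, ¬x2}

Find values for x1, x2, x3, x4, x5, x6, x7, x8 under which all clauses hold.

x1=False, x2=False, x3=False, x4=True, x5=False, x6=False, x7=True, x8=False

Check each clause:
  1. {¬x3, x6} — ¬x3 is true.
  2. {x2, ¬x3, ¬x8} — ¬x8 is true.
  3. {¬x1, ¬x5} — ¬x5 is true.
  4. {x2, ¬x1, ¬x3} — ¬x3 is true.
  5. {x2, ¬x5} — ¬x5 is true.
  6. {¬x5, x3, ¬x8} — ¬x8 is true.
  7. {¬x2, x1} — ¬x2 is true.
  8. {¬x3} — ¬x3 is true.
  9. {¬x5} — ¬x5 is true.
  10. {¬x8, ¬x7} — ¬x8 is true.
  11. {x4, ¬x2, ¬x7} — x4 is true.
  12. {¬x4, ¬x6} — ¬x6 is true.
  13. {x6, ¬x1} — ¬x1 is true.
  14. {¬x2, x4, ¬x1} — x4 is true.
  15. {x2, ¬x1} — ¬x1 is true.
  16. {x4} — x4 is true.
  17. {¬x4, x3, ¬x1} — ¬x1 is true.
  18. {x7} — x7 is true.
  19. {¬x1} — ¬x1 is true.
  20. {¬x6, ¬x1} — ¬x6 is true.
  21. {¬x2, ¬x4} — ¬x2 is true.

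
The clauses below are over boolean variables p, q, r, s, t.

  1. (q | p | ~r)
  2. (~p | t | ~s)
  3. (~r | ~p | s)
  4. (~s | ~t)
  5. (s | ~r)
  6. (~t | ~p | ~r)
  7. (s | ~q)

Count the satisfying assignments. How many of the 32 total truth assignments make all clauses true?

7

The models are:
  p=F q=F r=F s=F t=F
  p=F q=F r=F s=F t=T
  p=F q=F r=F s=T t=F
  p=F q=T r=F s=T t=F
  p=F q=T r=T s=T t=F
  p=T q=F r=F s=F t=F
  p=T q=F r=F s=F t=T
That's 7 in total.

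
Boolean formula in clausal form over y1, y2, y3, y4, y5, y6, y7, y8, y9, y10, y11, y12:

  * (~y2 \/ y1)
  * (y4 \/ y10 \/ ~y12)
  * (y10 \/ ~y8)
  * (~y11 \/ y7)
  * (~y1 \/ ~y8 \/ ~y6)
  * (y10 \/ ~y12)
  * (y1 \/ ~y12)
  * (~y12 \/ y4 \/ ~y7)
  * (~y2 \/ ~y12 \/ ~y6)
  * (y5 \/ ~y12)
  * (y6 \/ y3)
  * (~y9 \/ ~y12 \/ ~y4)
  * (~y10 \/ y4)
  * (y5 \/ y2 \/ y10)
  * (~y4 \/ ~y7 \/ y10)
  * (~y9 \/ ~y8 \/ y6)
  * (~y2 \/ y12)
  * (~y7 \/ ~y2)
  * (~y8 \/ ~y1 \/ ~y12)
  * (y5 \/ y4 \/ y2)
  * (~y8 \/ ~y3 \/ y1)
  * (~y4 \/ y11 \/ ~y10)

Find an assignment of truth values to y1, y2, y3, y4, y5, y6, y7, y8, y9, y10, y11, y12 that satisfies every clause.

y1 = T, y2 = F, y3 = F, y4 = F, y5 = T, y6 = T, y7 = F, y8 = F, y9 = F, y10 = F, y11 = F, y12 = F

Check each clause:
  1. (y1 \/ ~y2) — y1 is true.
  2. (y4 \/ ~y12 \/ y10) — ~y12 is true.
  3. (~y8 \/ y10) — ~y8 is true.
  4. (y7 \/ ~y11) — ~y11 is true.
  5. (~y1 \/ ~y6 \/ ~y8) — ~y8 is true.
  6. (y10 \/ ~y12) — ~y12 is true.
  7. (y1 \/ ~y12) — y1 is true.
  8. (~y12 \/ ~y7 \/ y4) — ~y7 is true.
  9. (~y6 \/ ~y12 \/ ~y2) — ~y12 is true.
  10. (y5 \/ ~y12) — ~y12 is true.
  11. (y6 \/ y3) — y6 is true.
  12. (~y9 \/ ~y4 \/ ~y12) — ~y4 is true.
  13. (~y10 \/ y4) — ~y10 is true.
  14. (y10 \/ y5 \/ y2) — y5 is true.
  15. (y10 \/ ~y4 \/ ~y7) — ~y7 is true.
  16. (~y9 \/ ~y8 \/ y6) — ~y8 is true.
  17. (~y2 \/ y12) — ~y2 is true.
  18. (~y2 \/ ~y7) — ~y7 is true.
  19. (~y1 \/ ~y8 \/ ~y12) — ~y8 is true.
  20. (y5 \/ y4 \/ y2) — y5 is true.
  21. (~y8 \/ ~y3 \/ y1) — ~y8 is true.
  22. (~y10 \/ y11 \/ ~y4) — ~y4 is true.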